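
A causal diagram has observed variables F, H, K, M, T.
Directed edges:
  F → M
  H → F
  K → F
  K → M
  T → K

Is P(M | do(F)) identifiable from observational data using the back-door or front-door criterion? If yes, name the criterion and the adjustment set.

desc(F)\{F}={M}; candidates ⊆ {H,K,T}.
size 0: {}; under {} F still reaches {H,K,M,T} ∋ M.
{K}: F⊥M given {K} in G with F→· removed — back-door holds.
P(M|do(F)) = Σ_{K} P(M|F,K)·P(K).

P(M|do(F)): backdoor, adjust for {K}.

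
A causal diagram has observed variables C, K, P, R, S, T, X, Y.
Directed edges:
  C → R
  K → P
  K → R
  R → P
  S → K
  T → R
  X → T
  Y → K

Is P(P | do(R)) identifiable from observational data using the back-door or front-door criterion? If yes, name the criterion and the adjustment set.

desc(R)\{R}={P}; candidates ⊆ {C,K,S,T,X,Y}.
size 0: {}; under {} R still reaches {C,K,P,S,T,X,Y} ∋ P.
{K}: R⊥P given {K} in G with R→· removed — back-door holds.
P(P|do(R)) = Σ_{K} P(P|R,K)·P(K).

P(P|do(R)): backdoor, adjust for {K}.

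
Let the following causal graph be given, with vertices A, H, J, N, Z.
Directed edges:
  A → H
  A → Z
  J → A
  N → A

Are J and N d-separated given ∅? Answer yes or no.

Bayes-Ball from J | ∅ reaches {A,H,Z}.
N ∉ reach(J|∅) ⇒ J ⊥ N | ∅.

Yes — J ⊥ N | ∅.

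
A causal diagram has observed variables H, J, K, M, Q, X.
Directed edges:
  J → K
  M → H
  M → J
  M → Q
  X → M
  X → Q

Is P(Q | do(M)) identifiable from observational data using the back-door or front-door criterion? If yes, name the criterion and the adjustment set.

P(Q|do(M)): backdoor, adjust for {X}.

desc(M)\{M}={H,J,K,Q}; candidates ⊆ {X}.
size 0: {}; under {} M still reaches {Q,X} ∋ Q.
{X}: M⊥Q given {X} in G with M→· removed — back-door holds.
P(Q|do(M)) = Σ_{X} P(Q|M,X)·P(X).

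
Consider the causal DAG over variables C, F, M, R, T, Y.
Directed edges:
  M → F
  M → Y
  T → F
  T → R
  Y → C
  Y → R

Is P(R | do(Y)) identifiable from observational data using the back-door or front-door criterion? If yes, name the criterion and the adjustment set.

desc(Y)\{Y}={C,R}; candidates ⊆ {F,M,T}.
∅: Y⊥R given ∅ in G with Y→· removed — back-door holds.
P(R|do(Y)) = P(R|Y) — no adjustment needed.

P(R|do(Y)): backdoor, adjust for ∅.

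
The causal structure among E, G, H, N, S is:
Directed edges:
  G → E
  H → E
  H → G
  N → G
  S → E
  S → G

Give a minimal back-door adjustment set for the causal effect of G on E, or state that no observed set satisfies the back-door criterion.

desc(G)\{G}={E}; candidates ⊆ {H,N,S}.
size 0: {}; under {} G still reaches {E,H,N,S} ∋ E.
size 1: {H}, {N}, {S}; under {H} G still reaches {E,N,S} ∋ E.
{H,S}: G⊥E given {H,S} in G with G→· removed — back-door holds.

G→E: minimal back-door set {H, S}.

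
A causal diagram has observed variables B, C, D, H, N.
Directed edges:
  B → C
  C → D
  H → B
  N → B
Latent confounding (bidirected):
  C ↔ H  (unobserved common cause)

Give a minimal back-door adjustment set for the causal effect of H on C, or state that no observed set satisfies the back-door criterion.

desc(H)\{H}={B,C,D}; candidates ⊆ {N}.
H↔C: latent back-door arc(s) into H.
size 0: {}; under {} H still reaches {C,D} ∋ C.
size 1: {N}; under {N} H still reaches {C,D} ∋ C.
H↔C cannot be blocked by any observed set — no back-door set.

H→C: no observed back-door set.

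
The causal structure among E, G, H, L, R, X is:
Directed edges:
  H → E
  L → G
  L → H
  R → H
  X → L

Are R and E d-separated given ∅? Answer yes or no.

Bayes-Ball from R | ∅ reaches {E,H}.
E ∈ reach(R|∅) ⇒ R ⊥̸ E | ∅.

No — R and E are d-connected given ∅.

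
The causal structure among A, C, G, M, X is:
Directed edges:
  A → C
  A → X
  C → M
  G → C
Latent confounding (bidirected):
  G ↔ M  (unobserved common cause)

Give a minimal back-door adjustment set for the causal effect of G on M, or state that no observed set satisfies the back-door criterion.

desc(G)\{G}={C,M}; candidates ⊆ {A,X}.
G↔M: latent back-door arc(s) into G.
size 0: {}; under {} G still reaches {M} ∋ M.
size 1: {A}, {X}; under {A} G still reaches {M} ∋ M.
size 2: {A,X}; under {A,X} G still reaches {M} ∋ M.
G↔M cannot be blocked by any observed set — no back-door set.

G→M: no observed back-door set.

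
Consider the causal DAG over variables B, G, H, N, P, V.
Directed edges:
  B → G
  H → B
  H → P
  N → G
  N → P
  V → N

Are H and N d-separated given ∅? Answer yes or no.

Bayes-Ball from H | ∅ reaches {B,G,P}.
N ∉ reach(H|∅) ⇒ H ⊥ N | ∅.

Yes — H ⊥ N | ∅.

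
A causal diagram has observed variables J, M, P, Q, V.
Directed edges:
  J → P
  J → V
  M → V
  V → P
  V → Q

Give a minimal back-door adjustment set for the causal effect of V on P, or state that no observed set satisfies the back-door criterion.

desc(V)\{V}={P,Q}; candidates ⊆ {J,M}.
size 0: {}; under {} V still reaches {J,M,P} ∋ P.
{J}: V⊥P given {J} in G with V→· removed — back-door holds.

V→P: minimal back-door set {J}.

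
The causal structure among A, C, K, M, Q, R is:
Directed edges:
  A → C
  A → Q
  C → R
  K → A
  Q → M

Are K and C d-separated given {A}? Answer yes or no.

Yes — K ⊥ C | {A}.

Bayes-Ball from K | {A} reaches ∅.
C ∉ reach(K|{A}) ⇒ K ⊥ C | {A}.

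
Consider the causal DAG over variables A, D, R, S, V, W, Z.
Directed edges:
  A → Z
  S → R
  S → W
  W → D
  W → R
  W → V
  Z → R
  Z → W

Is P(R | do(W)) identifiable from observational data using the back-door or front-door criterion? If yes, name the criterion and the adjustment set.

desc(W)\{W}={D,R,V}; candidates ⊆ {A,S,Z}.
size 0: {}; under {} W still reaches {A,R,S,Z} ∋ R.
size 1: {A}, {S}, {Z}; under {A} W still reaches {R,S,Z} ∋ R.
{S,Z}: W⊥R given {S,Z} in G with W→· removed — back-door holds.
P(R|do(W)) = Σ_{S,Z} P(R|W,S,Z)·P(S,Z).

P(R|do(W)): backdoor, adjust for {S, Z}.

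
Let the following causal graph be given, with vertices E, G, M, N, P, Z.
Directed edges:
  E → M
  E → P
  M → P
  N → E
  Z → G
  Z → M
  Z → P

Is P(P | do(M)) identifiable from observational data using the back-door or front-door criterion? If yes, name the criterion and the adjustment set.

P(P|do(M)): backdoor, adjust for {E, Z}.

desc(M)\{M}={P}; candidates ⊆ {E,G,N,Z}.
size 0: {}; under {} M still reaches {E,G,N,P,Z} ∋ P.
size 1: {E}, {G}, {N} …(+1); under {E} M still reaches {G,P,Z} ∋ P.
{E,Z}: M⊥P given {E,Z} in G with M→· removed — back-door holds.
P(P|do(M)) = Σ_{E,Z} P(P|M,E,Z)·P(E,Z).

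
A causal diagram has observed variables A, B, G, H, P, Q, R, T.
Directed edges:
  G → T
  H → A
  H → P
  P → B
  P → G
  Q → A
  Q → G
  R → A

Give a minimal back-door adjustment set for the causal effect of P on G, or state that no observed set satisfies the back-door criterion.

desc(P)\{P}={B,G,T}; candidates ⊆ {A,H,Q,R}.
∅: P⊥G given ∅ in G with P→· removed — back-door holds.

P→G: minimal back-door set ∅.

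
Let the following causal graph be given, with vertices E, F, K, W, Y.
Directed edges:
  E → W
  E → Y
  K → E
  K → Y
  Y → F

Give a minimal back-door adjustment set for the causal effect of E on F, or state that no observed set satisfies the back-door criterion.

E→F: minimal back-door set {K}.

desc(E)\{E}={F,W,Y}; candidates ⊆ {K}.
size 0: {}; under {} E still reaches {F,K,Y} ∋ F.
{K}: E⊥F given {K} in G with E→· removed — back-door holds.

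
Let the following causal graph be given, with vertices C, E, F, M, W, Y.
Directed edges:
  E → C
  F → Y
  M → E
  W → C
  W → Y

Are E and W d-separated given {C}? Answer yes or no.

Bayes-Ball from E | {C} reaches {M,W,Y}.
W ∈ reach(E|{C}) ⇒ E ⊥̸ W | {C}.

No — E and W are d-connected given {C}.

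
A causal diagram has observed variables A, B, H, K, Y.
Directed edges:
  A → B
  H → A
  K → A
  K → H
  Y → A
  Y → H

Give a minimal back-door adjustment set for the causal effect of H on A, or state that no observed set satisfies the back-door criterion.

H→A: minimal back-door set {K, Y}.

desc(H)\{H}={A,B}; candidates ⊆ {K,Y}.
size 0: {}; under {} H still reaches {A,B,K,Y} ∋ A.
size 1: {K}, {Y}; under {K} H still reaches {A,B,Y} ∋ A.
{K,Y}: H⊥A given {K,Y} in G with H→· removed — back-door holds.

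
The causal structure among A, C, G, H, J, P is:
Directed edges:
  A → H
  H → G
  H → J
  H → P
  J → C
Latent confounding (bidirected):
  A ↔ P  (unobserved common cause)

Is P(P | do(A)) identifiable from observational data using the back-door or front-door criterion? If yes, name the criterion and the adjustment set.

desc(A)\{A}={C,G,H,J,P}; candidates ⊆ {—}.
A↔P: latent back-door arc(s) into A.
size 0: {}; under {} A still reaches {P} ∋ P.
A↔P cannot be blocked by any observed set — no back-door set.
{H}: (i) intercepts every directed A→P path; (ii) no back-door A→{H}; (iii) {A} blocks every back-door {H}→P. Front-door holds.
P(P|do(A)) = Σ_{H} P(H|A) Σ_{A'} P(P|H,A')P(A').

P(P|do(A)): frontdoor, adjust for {H}.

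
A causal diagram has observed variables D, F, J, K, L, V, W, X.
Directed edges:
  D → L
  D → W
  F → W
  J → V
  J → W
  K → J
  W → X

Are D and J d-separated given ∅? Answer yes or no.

Yes — D ⊥ J | ∅.

Bayes-Ball from D | ∅ reaches {L,W,X}.
J ∉ reach(D|∅) ⇒ D ⊥ J | ∅.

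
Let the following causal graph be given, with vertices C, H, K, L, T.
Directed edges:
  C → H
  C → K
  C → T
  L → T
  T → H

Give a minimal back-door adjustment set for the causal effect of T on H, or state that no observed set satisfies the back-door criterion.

T→H: minimal back-door set {C}.

desc(T)\{T}={H}; candidates ⊆ {C,K,L}.
size 0: {}; under {} T still reaches {C,H,K,L} ∋ H.
{C}: T⊥H given {C} in G with T→· removed — back-door holds.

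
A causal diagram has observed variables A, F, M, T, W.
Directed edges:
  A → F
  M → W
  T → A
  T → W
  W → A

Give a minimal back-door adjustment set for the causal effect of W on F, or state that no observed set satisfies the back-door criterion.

W→F: minimal back-door set {T}.

desc(W)\{W}={A,F}; candidates ⊆ {M,T}.
size 0: {}; under {} W still reaches {A,F,M,T} ∋ F.
{T}: W⊥F given {T} in G with W→· removed — back-door holds.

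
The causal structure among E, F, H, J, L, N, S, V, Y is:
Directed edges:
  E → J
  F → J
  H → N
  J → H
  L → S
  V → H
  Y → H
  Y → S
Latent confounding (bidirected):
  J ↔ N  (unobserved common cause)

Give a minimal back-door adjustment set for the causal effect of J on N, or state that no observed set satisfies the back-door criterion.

J→N: no observed back-door set.

desc(J)\{J}={H,N}; candidates ⊆ {E,F,L,S,V,Y}.
J↔N: latent back-door arc(s) into J.
size 0: {}; under {} J still reaches {E,F,N} ∋ N.
size 1: {E}, {F}, {L} …(+3); under {E} J still reaches {F,N} ∋ N.
size 2: {E,F}, {E,L}, {E,S} …(+12); under {E,F} J still reaches {N} ∋ N.
J↔N cannot be blocked by any observed set — no back-door set.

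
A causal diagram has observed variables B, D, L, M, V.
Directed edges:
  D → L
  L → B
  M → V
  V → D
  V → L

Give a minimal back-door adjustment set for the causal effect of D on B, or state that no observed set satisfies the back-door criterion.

D→B: minimal back-door set {V}.

desc(D)\{D}={B,L}; candidates ⊆ {M,V}.
size 0: {}; under {} D still reaches {B,L,M,V} ∋ B.
{V}: D⊥B given {V} in G with D→· removed — back-door holds.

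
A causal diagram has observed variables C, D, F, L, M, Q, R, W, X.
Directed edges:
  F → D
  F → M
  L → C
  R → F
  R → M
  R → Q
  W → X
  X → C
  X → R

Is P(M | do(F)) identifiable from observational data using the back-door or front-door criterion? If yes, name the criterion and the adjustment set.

P(M|do(F)): backdoor, adjust for {R}.

desc(F)\{F}={D,M}; candidates ⊆ {C,L,Q,R,W,X}.
size 0: {}; under {} F still reaches {C,M,Q,R,W,X} ∋ M.
{R}: F⊥M given {R} in G with F→· removed — back-door holds.
P(M|do(F)) = Σ_{R} P(M|F,R)·P(R).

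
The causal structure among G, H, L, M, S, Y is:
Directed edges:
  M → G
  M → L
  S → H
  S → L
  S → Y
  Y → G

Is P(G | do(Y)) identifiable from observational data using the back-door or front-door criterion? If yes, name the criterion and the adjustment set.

desc(Y)\{Y}={G}; candidates ⊆ {H,L,M,S}.
∅: Y⊥G given ∅ in G with Y→· removed — back-door holds.
P(G|do(Y)) = P(G|Y) — no adjustment needed.

P(G|do(Y)): backdoor, adjust for ∅.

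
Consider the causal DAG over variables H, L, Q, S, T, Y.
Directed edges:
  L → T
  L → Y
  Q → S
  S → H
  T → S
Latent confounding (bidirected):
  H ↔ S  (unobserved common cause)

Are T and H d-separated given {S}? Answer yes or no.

Bayes-Ball from T | {S} reaches {H,L,Q,Y}.
H ∈ reach(T|{S}) ⇒ T ⊥̸ H | {S}.

No — T and H are d-connected given {S}.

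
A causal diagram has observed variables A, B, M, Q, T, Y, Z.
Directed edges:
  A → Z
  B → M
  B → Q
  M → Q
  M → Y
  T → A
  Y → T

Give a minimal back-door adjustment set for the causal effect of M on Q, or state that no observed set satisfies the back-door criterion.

M→Q: minimal back-door set {B}.

desc(M)\{M}={A,Q,T,Y,Z}; candidates ⊆ {B}.
size 0: {}; under {} M still reaches {B,Q} ∋ Q.
{B}: M⊥Q given {B} in G with M→· removed — back-door holds.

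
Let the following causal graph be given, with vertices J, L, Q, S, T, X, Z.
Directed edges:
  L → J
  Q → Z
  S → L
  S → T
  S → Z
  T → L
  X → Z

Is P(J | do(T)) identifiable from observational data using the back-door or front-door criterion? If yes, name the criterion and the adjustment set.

desc(T)\{T}={J,L}; candidates ⊆ {Q,S,X,Z}.
size 0: {}; under {} T still reaches {J,L,S,Z} ∋ J.
{S}: T⊥J given {S} in G with T→· removed — back-door holds.
P(J|do(T)) = Σ_{S} P(J|T,S)·P(S).

P(J|do(T)): backdoor, adjust for {S}.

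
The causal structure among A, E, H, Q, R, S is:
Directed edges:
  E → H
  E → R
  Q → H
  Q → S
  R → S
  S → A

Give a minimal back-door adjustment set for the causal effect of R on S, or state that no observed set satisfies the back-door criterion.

desc(R)\{R}={A,S}; candidates ⊆ {E,H,Q}.
∅: R⊥S given ∅ in G with R→· removed — back-door holds.

R→S: minimal back-door set ∅.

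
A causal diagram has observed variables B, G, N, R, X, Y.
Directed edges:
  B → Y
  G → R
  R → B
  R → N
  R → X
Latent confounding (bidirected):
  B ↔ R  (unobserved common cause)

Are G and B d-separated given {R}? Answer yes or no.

Bayes-Ball from G | {R} reaches {B,Y}.
B ∈ reach(G|{R}) ⇒ G ⊥̸ B | {R}.

No — G and B are d-connected given {R}.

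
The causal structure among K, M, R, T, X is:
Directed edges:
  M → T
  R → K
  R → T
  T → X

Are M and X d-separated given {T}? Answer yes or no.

Yes — M ⊥ X | {T}.

Bayes-Ball from M | {T} reaches {K,R}.
X ∉ reach(M|{T}) ⇒ M ⊥ X | {T}.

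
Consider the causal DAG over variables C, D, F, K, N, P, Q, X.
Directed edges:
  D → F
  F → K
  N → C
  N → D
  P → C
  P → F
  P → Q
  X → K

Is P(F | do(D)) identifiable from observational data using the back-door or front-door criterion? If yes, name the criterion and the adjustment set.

P(F|do(D)): backdoor, adjust for ∅.

desc(D)\{D}={F,K}; candidates ⊆ {C,N,P,Q,X}.
∅: D⊥F given ∅ in G with D→· removed — back-door holds.
P(F|do(D)) = P(F|D) — no adjustment needed.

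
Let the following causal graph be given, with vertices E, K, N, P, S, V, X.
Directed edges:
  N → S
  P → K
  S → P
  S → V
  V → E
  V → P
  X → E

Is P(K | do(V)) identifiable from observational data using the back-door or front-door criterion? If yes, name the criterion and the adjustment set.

P(K|do(V)): backdoor, adjust for {S}.

desc(V)\{V}={E,K,P}; candidates ⊆ {N,S,X}.
size 0: {}; under {} V still reaches {K,N,P,S} ∋ K.
{S}: V⊥K given {S} in G with V→· removed — back-door holds.
P(K|do(V)) = Σ_{S} P(K|V,S)·P(S).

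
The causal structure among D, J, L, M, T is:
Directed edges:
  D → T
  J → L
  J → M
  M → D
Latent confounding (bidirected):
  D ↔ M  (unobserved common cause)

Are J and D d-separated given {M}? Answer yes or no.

Bayes-Ball from J | {M} reaches {D,L,T}.
D ∈ reach(J|{M}) ⇒ J ⊥̸ D | {M}.

No — J and D are d-connected given {M}.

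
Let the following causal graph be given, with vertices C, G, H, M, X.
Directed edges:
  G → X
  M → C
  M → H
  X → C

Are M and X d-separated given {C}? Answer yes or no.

No — M and X are d-connected given {C}.

Bayes-Ball from M | {C} reaches {G,H,X}.
X ∈ reach(M|{C}) ⇒ M ⊥̸ X | {C}.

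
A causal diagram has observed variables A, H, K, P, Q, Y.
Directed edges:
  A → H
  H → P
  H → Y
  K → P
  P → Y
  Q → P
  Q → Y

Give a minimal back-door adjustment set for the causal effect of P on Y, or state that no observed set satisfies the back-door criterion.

P→Y: minimal back-door set {H, Q}.

desc(P)\{P}={Y}; candidates ⊆ {A,H,K,Q}.
size 0: {}; under {} P still reaches {A,H,K,Q,Y} ∋ Y.
size 1: {A}, {H}, {K} …(+1); under {A} P still reaches {H,K,Q,Y} ∋ Y.
{H,Q}: P⊥Y given {H,Q} in G with P→· removed — back-door holds.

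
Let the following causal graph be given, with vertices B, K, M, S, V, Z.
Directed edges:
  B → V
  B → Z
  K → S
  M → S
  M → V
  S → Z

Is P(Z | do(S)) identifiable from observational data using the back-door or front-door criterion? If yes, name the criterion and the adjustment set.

desc(S)\{S}={Z}; candidates ⊆ {B,K,M,V}.
∅: S⊥Z given ∅ in G with S→· removed — back-door holds.
P(Z|do(S)) = P(Z|S) — no adjustment needed.

P(Z|do(S)): backdoor, adjust for ∅.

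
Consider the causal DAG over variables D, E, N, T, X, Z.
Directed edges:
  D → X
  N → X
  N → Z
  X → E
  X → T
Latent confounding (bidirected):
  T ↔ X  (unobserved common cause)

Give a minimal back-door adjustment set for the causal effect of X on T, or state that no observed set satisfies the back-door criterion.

desc(X)\{X}={E,T}; candidates ⊆ {D,N,Z}.
X↔T: latent back-door arc(s) into X.
size 0: {}; under {} X still reaches {D,N,T,Z} ∋ T.
size 1: {D}, {N}, {Z}; under {D} X still reaches {N,T,Z} ∋ T.
size 2: {D,N}, {D,Z}, {N,Z}; under {D,N} X still reaches {T} ∋ T.
X↔T cannot be blocked by any observed set — no back-door set.

X→T: no observed back-door set.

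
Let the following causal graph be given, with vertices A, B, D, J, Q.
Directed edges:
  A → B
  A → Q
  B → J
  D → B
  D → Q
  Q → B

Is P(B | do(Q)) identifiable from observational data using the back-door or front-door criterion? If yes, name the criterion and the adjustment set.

desc(Q)\{Q}={B,J}; candidates ⊆ {A,D}.
size 0: {}; under {} Q still reaches {A,B,D,J} ∋ B.
size 1: {A}, {D}; under {A} Q still reaches {B,D,J} ∋ B.
{A,D}: Q⊥B given {A,D} in G with Q→· removed — back-door holds.
P(B|do(Q)) = Σ_{A,D} P(B|Q,A,D)·P(A,D).

P(B|do(Q)): backdoor, adjust for {A, D}.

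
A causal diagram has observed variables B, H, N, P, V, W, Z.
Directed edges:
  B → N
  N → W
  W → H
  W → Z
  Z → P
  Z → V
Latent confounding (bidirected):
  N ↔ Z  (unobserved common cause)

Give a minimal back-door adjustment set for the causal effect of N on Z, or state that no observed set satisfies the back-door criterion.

N→Z: no observed back-door set.

desc(N)\{N}={H,P,V,W,Z}; candidates ⊆ {B}.
N↔Z: latent back-door arc(s) into N.
size 0: {}; under {} N still reaches {B,P,V,Z} ∋ Z.
size 1: {B}; under {B} N still reaches {P,V,Z} ∋ Z.
N↔Z cannot be blocked by any observed set — no back-door set.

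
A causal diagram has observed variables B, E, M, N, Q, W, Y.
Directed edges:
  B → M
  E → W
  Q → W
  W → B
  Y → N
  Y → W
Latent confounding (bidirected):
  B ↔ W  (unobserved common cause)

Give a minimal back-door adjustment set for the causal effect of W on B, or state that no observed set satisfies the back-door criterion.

desc(W)\{W}={B,M}; candidates ⊆ {E,N,Q,Y}.
W↔B: latent back-door arc(s) into W.
size 0: {}; under {} W still reaches {B,E,M,N,Q,Y} ∋ B.
size 1: {E}, {N}, {Q} …(+1); under {E} W still reaches {B,M,N,Q,Y} ∋ B.
size 2: {E,N}, {E,Q}, {E,Y} …(+3); under {E,N} W still reaches {B,M,Q,Y} ∋ B.
W↔B cannot be blocked by any observed set — no back-door set.

W→B: no observed back-door set.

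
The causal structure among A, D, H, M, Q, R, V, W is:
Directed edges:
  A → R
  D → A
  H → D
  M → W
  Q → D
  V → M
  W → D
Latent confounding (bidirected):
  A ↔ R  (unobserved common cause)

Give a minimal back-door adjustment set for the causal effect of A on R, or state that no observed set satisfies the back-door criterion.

desc(A)\{A}={R}; candidates ⊆ {D,H,M,Q,V,W}.
A↔R: latent back-door arc(s) into A.
size 0: {}; under {} A still reaches {D,H,M,Q,R,V,W} ∋ R.
size 1: {D}, {H}, {M} …(+3); under {D} A still reaches {R} ∋ R.
size 2: {D,H}, {D,M}, {D,Q} …(+12); under {D,H} A still reaches {R} ∋ R.
A↔R cannot be blocked by any observed set — no back-door set.

A→R: no observed back-door set.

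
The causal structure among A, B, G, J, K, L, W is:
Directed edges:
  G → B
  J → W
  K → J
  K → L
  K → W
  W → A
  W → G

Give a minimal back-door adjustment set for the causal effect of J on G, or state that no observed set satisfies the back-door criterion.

J→G: minimal back-door set {K}.

desc(J)\{J}={A,B,G,W}; candidates ⊆ {K,L}.
size 0: {}; under {} J still reaches {A,B,G,K,L,W} ∋ G.
{K}: J⊥G given {K} in G with J→· removed — back-door holds.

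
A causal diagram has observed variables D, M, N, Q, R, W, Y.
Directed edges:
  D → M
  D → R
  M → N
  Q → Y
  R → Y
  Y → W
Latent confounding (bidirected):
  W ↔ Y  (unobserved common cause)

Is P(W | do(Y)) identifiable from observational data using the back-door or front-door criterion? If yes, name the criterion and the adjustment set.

P(W|do(Y)): not identifiable (no BD/FD set).

desc(Y)\{Y}={W}; candidates ⊆ {D,M,N,Q,R}.
Y↔W: latent back-door arc(s) into Y.
size 0: {}; under {} Y still reaches {D,M,N,Q,R,W} ∋ W.
size 1: {D}, {M}, {N} …(+2); under {D} Y still reaches {Q,R,W} ∋ W.
size 2: {D,M}, {D,N}, {D,Q} …(+7); under {D,M} Y still reaches {Q,R,W} ∋ W.
Y↔W cannot be blocked by any observed set — no back-door set.
No mediator lies on a directed Y→…→W path.
Neither criterion identifies P(W|do(Y)) in this graph.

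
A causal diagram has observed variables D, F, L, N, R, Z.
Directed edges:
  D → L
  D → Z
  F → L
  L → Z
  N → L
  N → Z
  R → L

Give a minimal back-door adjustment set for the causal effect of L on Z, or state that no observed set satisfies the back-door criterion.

desc(L)\{L}={Z}; candidates ⊆ {D,F,N,R}.
size 0: {}; under {} L still reaches {D,F,N,R,Z} ∋ Z.
size 1: {D}, {F}, {N} …(+1); under {D} L still reaches {F,N,R,Z} ∋ Z.
{D,N}: L⊥Z given {D,N} in G with L→· removed — back-door holds.

L→Z: minimal back-door set {D, N}.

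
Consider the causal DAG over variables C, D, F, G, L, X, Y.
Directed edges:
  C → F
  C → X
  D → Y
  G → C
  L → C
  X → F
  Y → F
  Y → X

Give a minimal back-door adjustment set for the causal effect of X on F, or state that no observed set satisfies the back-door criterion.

desc(X)\{X}={F}; candidates ⊆ {C,D,G,L,Y}.
size 0: {}; under {} X still reaches {C,D,F,G,L,Y} ∋ F.
size 1: {C}, {D}, {G} …(+2); under {C} X still reaches {D,F,Y} ∋ F.
{C,Y}: X⊥F given {C,Y} in G with X→· removed — back-door holds.

X→F: minimal back-door set {C, Y}.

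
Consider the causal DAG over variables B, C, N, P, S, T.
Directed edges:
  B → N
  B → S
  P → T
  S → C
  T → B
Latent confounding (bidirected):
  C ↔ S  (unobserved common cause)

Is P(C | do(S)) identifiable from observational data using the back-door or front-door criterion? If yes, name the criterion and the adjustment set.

P(C|do(S)): not identifiable (no BD/FD set).

desc(S)\{S}={C}; candidates ⊆ {B,N,P,T}.
S↔C: latent back-door arc(s) into S.
size 0: {}; under {} S still reaches {B,C,N,P,T} ∋ C.
size 1: {B}, {N}, {P} …(+1); under {B} S still reaches {C} ∋ C.
size 2: {B,N}, {B,P}, {B,T} …(+3); under {B,N} S still reaches {C} ∋ C.
S↔C cannot be blocked by any observed set — no back-door set.
No mediator lies on a directed S→…→C path.
Neither criterion identifies P(C|do(S)) in this graph.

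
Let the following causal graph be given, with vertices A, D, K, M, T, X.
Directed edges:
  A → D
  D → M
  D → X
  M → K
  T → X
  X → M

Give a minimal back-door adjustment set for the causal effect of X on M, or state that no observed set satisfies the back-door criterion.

desc(X)\{X}={K,M}; candidates ⊆ {A,D,T}.
size 0: {}; under {} X still reaches {A,D,K,M,T} ∋ M.
{D}: X⊥M given {D} in G with X→· removed — back-door holds.

X→M: minimal back-door set {D}.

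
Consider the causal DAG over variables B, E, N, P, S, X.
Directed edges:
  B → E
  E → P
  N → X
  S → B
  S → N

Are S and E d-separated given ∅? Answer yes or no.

No — S and E are d-connected given ∅.

Bayes-Ball from S | ∅ reaches {B,E,N,P,X}.
E ∈ reach(S|∅) ⇒ S ⊥̸ E | ∅.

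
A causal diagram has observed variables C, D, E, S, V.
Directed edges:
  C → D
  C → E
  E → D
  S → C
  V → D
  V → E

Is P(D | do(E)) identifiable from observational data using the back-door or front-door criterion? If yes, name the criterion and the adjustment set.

P(D|do(E)): backdoor, adjust for {C, V}.

desc(E)\{E}={D}; candidates ⊆ {C,S,V}.
size 0: {}; under {} E still reaches {C,D,S,V} ∋ D.
size 1: {C}, {S}, {V}; under {C} E still reaches {D,V} ∋ D.
{C,V}: E⊥D given {C,V} in G with E→· removed — back-door holds.
P(D|do(E)) = Σ_{C,V} P(D|E,C,V)·P(C,V).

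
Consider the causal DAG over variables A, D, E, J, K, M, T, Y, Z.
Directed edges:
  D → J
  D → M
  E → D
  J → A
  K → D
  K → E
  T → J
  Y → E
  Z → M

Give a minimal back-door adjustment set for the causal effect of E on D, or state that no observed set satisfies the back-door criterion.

E→D: minimal back-door set {K}.

desc(E)\{E}={A,D,J,M}; candidates ⊆ {K,T,Y,Z}.
size 0: {}; under {} E still reaches {A,D,J,K,M,Y} ∋ D.
{K}: E⊥D given {K} in G with E→· removed — back-door holds.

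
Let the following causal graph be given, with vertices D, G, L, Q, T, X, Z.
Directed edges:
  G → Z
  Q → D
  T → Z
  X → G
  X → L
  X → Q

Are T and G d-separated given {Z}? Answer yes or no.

Bayes-Ball from T | {Z} reaches {D,G,L,Q,X}.
G ∈ reach(T|{Z}) ⇒ T ⊥̸ G | {Z}.

No — T and G are d-connected given {Z}.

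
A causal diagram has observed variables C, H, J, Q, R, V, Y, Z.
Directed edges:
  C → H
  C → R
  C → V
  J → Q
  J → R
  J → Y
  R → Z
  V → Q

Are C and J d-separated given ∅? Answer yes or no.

Yes — C ⊥ J | ∅.

Bayes-Ball from C | ∅ reaches {H,Q,R,V,Z}.
J ∉ reach(C|∅) ⇒ C ⊥ J | ∅.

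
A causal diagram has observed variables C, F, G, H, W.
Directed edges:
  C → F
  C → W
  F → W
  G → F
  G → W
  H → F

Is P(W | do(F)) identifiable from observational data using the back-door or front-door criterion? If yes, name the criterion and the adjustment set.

desc(F)\{F}={W}; candidates ⊆ {C,G,H}.
size 0: {}; under {} F still reaches {C,G,H,W} ∋ W.
size 1: {C}, {G}, {H}; under {C} F still reaches {G,H,W} ∋ W.
{C,G}: F⊥W given {C,G} in G with F→· removed — back-door holds.
P(W|do(F)) = Σ_{C,G} P(W|F,C,G)·P(C,G).

P(W|do(F)): backdoor, adjust for {C, G}.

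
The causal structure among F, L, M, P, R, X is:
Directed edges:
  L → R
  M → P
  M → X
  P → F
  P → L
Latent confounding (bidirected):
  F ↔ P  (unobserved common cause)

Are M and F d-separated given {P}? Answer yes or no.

Bayes-Ball from M | {P} reaches {F,X}.
F ∈ reach(M|{P}) ⇒ M ⊥̸ F | {P}.

No — M and F are d-connected given {P}.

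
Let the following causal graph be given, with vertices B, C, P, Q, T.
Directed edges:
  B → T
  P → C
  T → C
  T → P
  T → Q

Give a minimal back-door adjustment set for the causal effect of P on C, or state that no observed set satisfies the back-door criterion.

desc(P)\{P}={C}; candidates ⊆ {B,Q,T}.
size 0: {}; under {} P still reaches {B,C,Q,T} ∋ C.
{T}: P⊥C given {T} in G with P→· removed — back-door holds.

P→C: minimal back-door set {T}.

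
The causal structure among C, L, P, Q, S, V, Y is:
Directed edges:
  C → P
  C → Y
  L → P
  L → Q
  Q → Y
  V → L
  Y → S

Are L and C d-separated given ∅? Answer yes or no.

Bayes-Ball from L | ∅ reaches {P,Q,S,V,Y}.
C ∉ reach(L|∅) ⇒ L ⊥ C | ∅.

Yes — L ⊥ C | ∅.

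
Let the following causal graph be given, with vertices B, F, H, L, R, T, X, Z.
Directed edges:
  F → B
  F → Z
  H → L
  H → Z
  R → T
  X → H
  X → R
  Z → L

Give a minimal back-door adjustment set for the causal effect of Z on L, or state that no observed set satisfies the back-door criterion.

Z→L: minimal back-door set {H}.

desc(Z)\{Z}={L}; candidates ⊆ {B,F,H,R,T,X}.
size 0: {}; under {} Z still reaches {B,F,H,L,R,T,X} ∋ L.
{H}: Z⊥L given {H} in G with Z→· removed — back-door holds.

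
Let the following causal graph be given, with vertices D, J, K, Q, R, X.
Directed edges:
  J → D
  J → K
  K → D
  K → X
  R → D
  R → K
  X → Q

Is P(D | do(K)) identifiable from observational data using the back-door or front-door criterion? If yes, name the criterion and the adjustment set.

P(D|do(K)): backdoor, adjust for {J, R}.

desc(K)\{K}={D,Q,X}; candidates ⊆ {J,R}.
size 0: {}; under {} K still reaches {D,J,R} ∋ D.
size 1: {J}, {R}; under {J} K still reaches {D,R} ∋ D.
{J,R}: K⊥D given {J,R} in G with K→· removed — back-door holds.
P(D|do(K)) = Σ_{J,R} P(D|K,J,R)·P(J,R).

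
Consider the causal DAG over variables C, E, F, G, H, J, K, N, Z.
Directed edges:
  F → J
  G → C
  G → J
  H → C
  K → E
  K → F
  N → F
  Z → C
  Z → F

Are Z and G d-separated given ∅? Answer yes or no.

Bayes-Ball from Z | ∅ reaches {C,F,J}.
G ∉ reach(Z|∅) ⇒ Z ⊥ G | ∅.

Yes — Z ⊥ G | ∅.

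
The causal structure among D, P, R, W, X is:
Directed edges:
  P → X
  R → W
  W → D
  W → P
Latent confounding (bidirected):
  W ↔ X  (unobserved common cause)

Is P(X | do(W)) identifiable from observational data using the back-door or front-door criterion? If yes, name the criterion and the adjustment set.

desc(W)\{W}={D,P,X}; candidates ⊆ {R}.
W↔X: latent back-door arc(s) into W.
size 0: {}; under {} W still reaches {R,X} ∋ X.
size 1: {R}; under {R} W still reaches {X} ∋ X.
W↔X cannot be blocked by any observed set — no back-door set.
{P}: (i) intercepts every directed W→X path; (ii) no back-door W→{P}; (iii) {W} blocks every back-door {P}→X. Front-door holds.
P(X|do(W)) = Σ_{P} P(P|W) Σ_{W'} P(X|P,W')P(W').

P(X|do(W)): frontdoor, adjust for {P}.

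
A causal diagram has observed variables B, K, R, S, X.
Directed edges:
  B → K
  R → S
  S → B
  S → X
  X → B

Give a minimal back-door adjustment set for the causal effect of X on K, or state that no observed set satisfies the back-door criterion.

X→K: minimal back-door set {S}.

desc(X)\{X}={B,K}; candidates ⊆ {R,S}.
size 0: {}; under {} X still reaches {B,K,R,S} ∋ K.
{S}: X⊥K given {S} in G with X→· removed — back-door holds.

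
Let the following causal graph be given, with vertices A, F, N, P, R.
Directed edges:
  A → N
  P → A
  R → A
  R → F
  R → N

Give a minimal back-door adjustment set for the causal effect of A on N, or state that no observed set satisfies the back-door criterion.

desc(A)\{A}={N}; candidates ⊆ {F,P,R}.
size 0: {}; under {} A still reaches {F,N,P,R} ∋ N.
{R}: A⊥N given {R} in G with A→· removed — back-door holds.

A→N: minimal back-door set {R}.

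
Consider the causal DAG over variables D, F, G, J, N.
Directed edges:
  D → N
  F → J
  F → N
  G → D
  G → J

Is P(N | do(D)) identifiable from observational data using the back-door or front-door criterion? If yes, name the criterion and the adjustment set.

desc(D)\{D}={N}; candidates ⊆ {F,G,J}.
∅: D⊥N given ∅ in G with D→· removed — back-door holds.
P(N|do(D)) = P(N|D) — no adjustment needed.

P(N|do(D)): backdoor, adjust for ∅.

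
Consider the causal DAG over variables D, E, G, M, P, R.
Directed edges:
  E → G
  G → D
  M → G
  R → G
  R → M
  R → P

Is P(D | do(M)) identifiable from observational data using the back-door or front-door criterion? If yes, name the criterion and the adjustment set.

desc(M)\{M}={D,G}; candidates ⊆ {E,P,R}.
size 0: {}; under {} M still reaches {D,G,P,R} ∋ D.
{R}: M⊥D given {R} in G with M→· removed — back-door holds.
P(D|do(M)) = Σ_{R} P(D|M,R)·P(R).

P(D|do(M)): backdoor, adjust for {R}.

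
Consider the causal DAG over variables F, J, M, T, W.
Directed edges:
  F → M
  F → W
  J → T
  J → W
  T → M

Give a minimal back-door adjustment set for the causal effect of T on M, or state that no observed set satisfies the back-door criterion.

desc(T)\{T}={M}; candidates ⊆ {F,J,W}.
∅: T⊥M given ∅ in G with T→· removed — back-door holds.

T→M: minimal back-door set ∅.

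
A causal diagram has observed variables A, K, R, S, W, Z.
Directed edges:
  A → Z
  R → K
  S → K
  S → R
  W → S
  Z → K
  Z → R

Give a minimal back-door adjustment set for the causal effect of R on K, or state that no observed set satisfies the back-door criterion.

R→K: minimal back-door set {S, Z}.

desc(R)\{R}={K}; candidates ⊆ {A,S,W,Z}.
size 0: {}; under {} R still reaches {A,K,S,W,Z} ∋ K.
size 1: {A}, {S}, {W} …(+1); under {A} R still reaches {K,S,W,Z} ∋ K.
{S,Z}: R⊥K given {S,Z} in G with R→· removed — back-door holds.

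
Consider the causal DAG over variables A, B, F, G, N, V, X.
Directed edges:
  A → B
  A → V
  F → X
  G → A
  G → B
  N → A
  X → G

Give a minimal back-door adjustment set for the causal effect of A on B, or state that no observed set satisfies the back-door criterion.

A→B: minimal back-door set {G}.

desc(A)\{A}={B,V}; candidates ⊆ {F,G,N,X}.
size 0: {}; under {} A still reaches {B,F,G,N,X} ∋ B.
{G}: A⊥B given {G} in G with A→· removed — back-door holds.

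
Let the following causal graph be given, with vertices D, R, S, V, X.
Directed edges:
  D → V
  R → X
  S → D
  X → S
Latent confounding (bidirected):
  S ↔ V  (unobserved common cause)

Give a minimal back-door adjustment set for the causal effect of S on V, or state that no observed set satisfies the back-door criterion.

S→V: no observed back-door set.

desc(S)\{S}={D,V}; candidates ⊆ {R,X}.
S↔V: latent back-door arc(s) into S.
size 0: {}; under {} S still reaches {R,V,X} ∋ V.
size 1: {R}, {X}; under {R} S still reaches {V,X} ∋ V.
size 2: {R,X}; under {R,X} S still reaches {V} ∋ V.
S↔V cannot be blocked by any observed set — no back-door set.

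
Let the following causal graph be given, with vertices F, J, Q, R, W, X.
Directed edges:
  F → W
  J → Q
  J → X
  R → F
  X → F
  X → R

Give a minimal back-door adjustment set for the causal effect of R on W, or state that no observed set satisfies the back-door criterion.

desc(R)\{R}={F,W}; candidates ⊆ {J,Q,X}.
size 0: {}; under {} R still reaches {F,J,Q,W,X} ∋ W.
{X}: R⊥W given {X} in G with R→· removed — back-door holds.

R→W: minimal back-door set {X}.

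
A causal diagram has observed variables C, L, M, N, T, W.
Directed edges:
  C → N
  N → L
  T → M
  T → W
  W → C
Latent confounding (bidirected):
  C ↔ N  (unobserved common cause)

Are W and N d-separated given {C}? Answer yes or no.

Bayes-Ball from W | {C} reaches {L,M,N,T}.
N ∈ reach(W|{C}) ⇒ W ⊥̸ N | {C}.

No — W and N are d-connected given {C}.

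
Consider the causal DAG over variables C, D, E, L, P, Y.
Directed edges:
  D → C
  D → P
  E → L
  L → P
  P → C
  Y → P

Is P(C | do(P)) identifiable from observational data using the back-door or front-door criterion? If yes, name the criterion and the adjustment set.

desc(P)\{P}={C}; candidates ⊆ {D,E,L,Y}.
size 0: {}; under {} P still reaches {C,D,E,L,Y} ∋ C.
{D}: P⊥C given {D} in G with P→· removed — back-door holds.
P(C|do(P)) = Σ_{D} P(C|P,D)·P(D).

P(C|do(P)): backdoor, adjust for {D}.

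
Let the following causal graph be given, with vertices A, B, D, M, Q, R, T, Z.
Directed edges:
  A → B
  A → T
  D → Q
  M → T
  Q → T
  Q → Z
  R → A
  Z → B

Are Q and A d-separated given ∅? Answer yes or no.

Bayes-Ball from Q | ∅ reaches {B,D,T,Z}.
A ∉ reach(Q|∅) ⇒ Q ⊥ A | ∅.

Yes — Q ⊥ A | ∅.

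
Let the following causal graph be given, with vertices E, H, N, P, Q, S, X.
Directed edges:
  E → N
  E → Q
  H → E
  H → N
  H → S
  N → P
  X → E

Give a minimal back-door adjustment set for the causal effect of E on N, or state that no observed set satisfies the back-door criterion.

E→N: minimal back-door set {H}.

desc(E)\{E}={N,P,Q}; candidates ⊆ {H,S,X}.
size 0: {}; under {} E still reaches {H,N,P,S,X} ∋ N.
{H}: E⊥N given {H} in G with E→· removed — back-door holds.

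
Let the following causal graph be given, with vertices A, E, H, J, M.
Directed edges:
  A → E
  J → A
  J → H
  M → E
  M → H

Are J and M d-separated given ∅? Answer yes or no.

Yes — J ⊥ M | ∅.

Bayes-Ball from J | ∅ reaches {A,E,H}.
M ∉ reach(J|∅) ⇒ J ⊥ M | ∅.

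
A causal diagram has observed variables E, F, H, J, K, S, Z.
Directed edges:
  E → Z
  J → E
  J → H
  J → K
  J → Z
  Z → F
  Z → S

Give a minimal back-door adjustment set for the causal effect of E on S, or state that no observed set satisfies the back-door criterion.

E→S: minimal back-door set {J}.

desc(E)\{E}={F,S,Z}; candidates ⊆ {H,J,K}.
size 0: {}; under {} E still reaches {F,H,J,K,S,Z} ∋ S.
{J}: E⊥S given {J} in G with E→· removed — back-door holds.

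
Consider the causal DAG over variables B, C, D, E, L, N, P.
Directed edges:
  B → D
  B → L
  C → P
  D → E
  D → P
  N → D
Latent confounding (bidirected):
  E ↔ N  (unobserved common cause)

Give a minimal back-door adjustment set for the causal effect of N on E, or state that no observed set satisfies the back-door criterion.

N→E: no observed back-door set.

desc(N)\{N}={D,E,P}; candidates ⊆ {B,C,L}.
N↔E: latent back-door arc(s) into N.
size 0: {}; under {} N still reaches {E} ∋ E.
size 1: {B}, {C}, {L}; under {B} N still reaches {E} ∋ E.
size 2: {B,C}, {B,L}, {C,L}; under {B,C} N still reaches {E} ∋ E.
N↔E cannot be blocked by any observed set — no back-door set.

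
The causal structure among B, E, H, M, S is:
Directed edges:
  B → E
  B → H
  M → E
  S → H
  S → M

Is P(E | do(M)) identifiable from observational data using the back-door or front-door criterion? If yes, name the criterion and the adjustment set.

desc(M)\{M}={E}; candidates ⊆ {B,H,S}.
∅: M⊥E given ∅ in G with M→· removed — back-door holds.
P(E|do(M)) = P(E|M) — no adjustment needed.

P(E|do(M)): backdoor, adjust for ∅.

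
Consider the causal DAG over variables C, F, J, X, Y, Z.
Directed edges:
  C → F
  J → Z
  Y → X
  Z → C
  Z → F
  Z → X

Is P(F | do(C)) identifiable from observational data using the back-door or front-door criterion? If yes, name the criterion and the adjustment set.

P(F|do(C)): backdoor, adjust for {Z}.

desc(C)\{C}={F}; candidates ⊆ {J,X,Y,Z}.
size 0: {}; under {} C still reaches {F,J,X,Z} ∋ F.
{Z}: C⊥F given {Z} in G with C→· removed — back-door holds.
P(F|do(C)) = Σ_{Z} P(F|C,Z)·P(Z).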